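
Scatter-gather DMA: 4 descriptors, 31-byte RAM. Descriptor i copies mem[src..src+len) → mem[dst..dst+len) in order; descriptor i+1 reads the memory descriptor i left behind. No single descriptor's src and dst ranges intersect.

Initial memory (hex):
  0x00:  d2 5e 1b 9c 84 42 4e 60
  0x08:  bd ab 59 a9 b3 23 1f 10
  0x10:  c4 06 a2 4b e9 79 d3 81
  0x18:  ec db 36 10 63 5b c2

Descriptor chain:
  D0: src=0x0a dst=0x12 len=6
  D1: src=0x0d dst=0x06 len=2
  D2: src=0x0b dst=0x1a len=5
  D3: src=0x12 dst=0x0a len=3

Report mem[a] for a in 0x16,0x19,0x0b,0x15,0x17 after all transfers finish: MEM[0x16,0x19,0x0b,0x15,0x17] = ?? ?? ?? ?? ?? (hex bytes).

MEM[0x16,0x19,0x0b,0x15,0x17] = 1f db a9 23 10

[0] 0x0a->0x12 len=6 : 59 a9 b3 23 1f 10
[1] 0x0d->0x06 len=2 : 23 1f
[2] 0x0b->0x1a len=5 : a9 b3 23 1f 10
[3] 0x12->0x0a len=3 : 59 a9 b3
query mem[0x16]=0x1f, mem[0x19]=0xdb, mem[0x0b]=0xa9, mem[0x15]=0x23, mem[0x17]=0x10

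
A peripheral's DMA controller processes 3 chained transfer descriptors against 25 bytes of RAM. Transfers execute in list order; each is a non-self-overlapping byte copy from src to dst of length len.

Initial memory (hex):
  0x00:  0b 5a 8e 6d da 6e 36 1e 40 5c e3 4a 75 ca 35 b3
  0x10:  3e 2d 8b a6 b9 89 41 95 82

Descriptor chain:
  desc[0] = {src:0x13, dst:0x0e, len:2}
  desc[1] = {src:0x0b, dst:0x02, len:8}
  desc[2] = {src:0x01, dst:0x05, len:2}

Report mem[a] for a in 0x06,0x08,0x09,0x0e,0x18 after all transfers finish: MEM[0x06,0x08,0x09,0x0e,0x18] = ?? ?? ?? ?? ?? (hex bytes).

MEM[0x06,0x08,0x09,0x0e,0x18] = 4a 2d 8b a6 82

[0] 0x13->0x0e len=2 : a6 b9
[1] 0x0b->0x02 len=8 : 4a 75 ca a6 b9 3e 2d 8b
[2] 0x01->0x05 len=2 : 5a 4a
query mem[0x06]=0x4a, mem[0x08]=0x2d, mem[0x09]=0x8b, mem[0x0e]=0xa6, mem[0x18]=0x82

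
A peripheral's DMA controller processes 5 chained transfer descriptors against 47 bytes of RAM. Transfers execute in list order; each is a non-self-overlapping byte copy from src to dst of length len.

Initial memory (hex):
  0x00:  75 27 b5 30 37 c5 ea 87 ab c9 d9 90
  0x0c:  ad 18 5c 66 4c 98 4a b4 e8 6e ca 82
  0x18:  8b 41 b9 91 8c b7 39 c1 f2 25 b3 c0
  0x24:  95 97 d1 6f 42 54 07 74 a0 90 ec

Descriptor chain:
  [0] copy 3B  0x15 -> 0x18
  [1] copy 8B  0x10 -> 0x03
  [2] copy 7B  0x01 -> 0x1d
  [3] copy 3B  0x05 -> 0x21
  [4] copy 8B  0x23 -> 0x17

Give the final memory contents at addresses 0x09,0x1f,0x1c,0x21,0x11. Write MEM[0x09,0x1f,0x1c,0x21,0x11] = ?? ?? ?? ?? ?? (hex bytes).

  after D0: wrote 3B at 0x18 = 6eca82
  after D1: wrote 8B at 0x03 = 4c984ab4e86eca82
  after D2: wrote 7B at 0x1d = 27b54c984ab4e8
  after D3: wrote 3B at 0x21 = 4ab4e8
  after D4: wrote 8B at 0x17 = e89597d16f425407
query mem[0x09]=0xca, mem[0x1f]=0x4c, mem[0x1c]=0x42, mem[0x21]=0x4a, mem[0x11]=0x98

MEM[0x09,0x1f,0x1c,0x21,0x11] = ca 4c 42 4a 98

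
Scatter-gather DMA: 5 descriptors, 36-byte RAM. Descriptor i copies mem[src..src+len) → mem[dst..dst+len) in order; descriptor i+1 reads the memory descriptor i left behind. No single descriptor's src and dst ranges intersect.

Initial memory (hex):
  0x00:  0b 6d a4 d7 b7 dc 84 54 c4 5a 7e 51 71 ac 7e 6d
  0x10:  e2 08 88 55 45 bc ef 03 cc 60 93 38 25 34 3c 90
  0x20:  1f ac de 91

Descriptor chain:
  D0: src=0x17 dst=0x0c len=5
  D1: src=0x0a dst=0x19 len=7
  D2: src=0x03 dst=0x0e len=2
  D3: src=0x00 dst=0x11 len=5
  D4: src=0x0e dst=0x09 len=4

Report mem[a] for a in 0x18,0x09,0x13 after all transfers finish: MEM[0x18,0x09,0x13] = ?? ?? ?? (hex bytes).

#0 dst[0x0c+5] := {0x03,0xcc,0x60,0x93,0x38}
#1 dst[0x19+7] := {0x7e,0x51,0x03,0xcc,0x60,0x93,0x38}
#2 dst[0x0e+2] := {0xd7,0xb7}
#3 dst[0x11+5] := {0x0b,0x6d,0xa4,0xd7,0xb7}
#4 dst[0x09+4] := {0xd7,0xb7,0x38,0x0b}
query mem[0x18]=0xcc, mem[0x09]=0xd7, mem[0x13]=0xa4

MEM[0x18,0x09,0x13] = cc d7 a4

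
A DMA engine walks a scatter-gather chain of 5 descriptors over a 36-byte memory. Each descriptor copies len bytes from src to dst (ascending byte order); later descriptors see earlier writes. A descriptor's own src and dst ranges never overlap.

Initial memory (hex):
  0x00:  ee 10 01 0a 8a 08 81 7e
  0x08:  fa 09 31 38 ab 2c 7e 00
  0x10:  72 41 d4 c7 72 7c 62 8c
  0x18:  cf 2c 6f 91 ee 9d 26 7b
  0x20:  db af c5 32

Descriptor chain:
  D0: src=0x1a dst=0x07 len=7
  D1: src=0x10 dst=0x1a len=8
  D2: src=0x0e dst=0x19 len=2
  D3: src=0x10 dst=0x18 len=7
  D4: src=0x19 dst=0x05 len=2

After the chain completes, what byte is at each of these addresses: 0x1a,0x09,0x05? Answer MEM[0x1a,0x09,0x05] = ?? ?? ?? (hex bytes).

MEM[0x1a,0x09,0x05] = d4 ee 41

  after D0: wrote 7B at 0x07 = 6f91ee9d267bdb
  after D1: wrote 8B at 0x1a = 7241d4c7727c628c
  after D2: wrote 2B at 0x19 = 7e00
  after D3: wrote 7B at 0x18 = 7241d4c7727c62
  after D4: wrote 2B at 0x05 = 41d4
query mem[0x1a]=0xd4, mem[0x09]=0xee, mem[0x05]=0x41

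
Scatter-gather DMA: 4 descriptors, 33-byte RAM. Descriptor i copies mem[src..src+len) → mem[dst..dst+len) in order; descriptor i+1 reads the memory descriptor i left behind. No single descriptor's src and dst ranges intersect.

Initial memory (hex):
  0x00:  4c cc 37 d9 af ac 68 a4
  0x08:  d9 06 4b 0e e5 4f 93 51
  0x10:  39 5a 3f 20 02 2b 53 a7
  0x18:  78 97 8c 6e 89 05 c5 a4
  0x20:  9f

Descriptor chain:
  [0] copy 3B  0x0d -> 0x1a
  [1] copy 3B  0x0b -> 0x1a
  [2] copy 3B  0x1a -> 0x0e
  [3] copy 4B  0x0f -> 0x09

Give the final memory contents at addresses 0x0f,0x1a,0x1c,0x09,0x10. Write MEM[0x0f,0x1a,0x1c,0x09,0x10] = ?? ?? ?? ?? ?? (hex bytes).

MEM[0x0f,0x1a,0x1c,0x09,0x10] = e5 0e 4f e5 4f

#0 dst[0x1a+3] := {0x4f,0x93,0x51}
#1 dst[0x1a+3] := {0x0e,0xe5,0x4f}
#2 dst[0x0e+3] := {0x0e,0xe5,0x4f}
#3 dst[0x09+4] := {0xe5,0x4f,0x5a,0x3f}
query mem[0x0f]=0xe5, mem[0x1a]=0x0e, mem[0x1c]=0x4f, mem[0x09]=0xe5, mem[0x10]=0x4f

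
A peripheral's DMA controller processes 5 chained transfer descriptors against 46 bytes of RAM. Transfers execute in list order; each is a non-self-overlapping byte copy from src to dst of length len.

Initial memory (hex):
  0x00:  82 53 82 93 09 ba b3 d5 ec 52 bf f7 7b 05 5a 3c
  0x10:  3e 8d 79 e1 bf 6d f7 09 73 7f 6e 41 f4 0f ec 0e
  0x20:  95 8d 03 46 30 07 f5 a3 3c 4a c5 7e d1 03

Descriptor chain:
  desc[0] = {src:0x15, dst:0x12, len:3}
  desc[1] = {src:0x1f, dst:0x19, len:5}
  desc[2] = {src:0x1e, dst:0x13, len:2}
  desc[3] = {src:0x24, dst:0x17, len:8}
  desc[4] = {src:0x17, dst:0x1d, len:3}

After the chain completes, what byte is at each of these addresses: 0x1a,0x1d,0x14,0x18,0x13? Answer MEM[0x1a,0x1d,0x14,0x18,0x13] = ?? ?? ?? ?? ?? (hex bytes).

#0 dst[0x12+3] := {0x6d,0xf7,0x09}
#1 dst[0x19+5] := {0x0e,0x95,0x8d,0x03,0x46}
#2 dst[0x13+2] := {0xec,0x0e}
#3 dst[0x17+8] := {0x30,0x07,0xf5,0xa3,0x3c,0x4a,0xc5,0x7e}
#4 dst[0x1d+3] := {0x30,0x07,0xf5}
query mem[0x1a]=0xa3, mem[0x1d]=0x30, mem[0x14]=0x0e, mem[0x18]=0x07, mem[0x13]=0xec

MEM[0x1a,0x1d,0x14,0x18,0x13] = a3 30 0e 07 ec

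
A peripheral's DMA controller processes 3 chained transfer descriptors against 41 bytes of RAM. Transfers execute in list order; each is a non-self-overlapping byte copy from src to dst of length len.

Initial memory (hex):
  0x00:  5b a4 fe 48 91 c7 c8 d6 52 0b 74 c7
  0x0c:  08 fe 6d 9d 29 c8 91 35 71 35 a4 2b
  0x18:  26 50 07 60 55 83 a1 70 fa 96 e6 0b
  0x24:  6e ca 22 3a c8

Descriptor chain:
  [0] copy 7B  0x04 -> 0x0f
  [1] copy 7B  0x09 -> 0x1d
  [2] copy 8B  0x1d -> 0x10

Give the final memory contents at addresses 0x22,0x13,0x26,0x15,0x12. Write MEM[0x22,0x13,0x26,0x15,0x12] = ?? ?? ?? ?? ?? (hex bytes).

MEM[0x22,0x13,0x26,0x15,0x12] = 6d 08 22 6d c7

D0: mem[0x0f..0x15] <- [91 c7 c8 d6 52 0b 74]
D1: mem[0x1d..0x23] <- [0b 74 c7 08 fe 6d 91]
D2: mem[0x10..0x17] <- [0b 74 c7 08 fe 6d 91 6e]
query mem[0x22]=0x6d, mem[0x13]=0x08, mem[0x26]=0x22, mem[0x15]=0x6d, mem[0x12]=0xc7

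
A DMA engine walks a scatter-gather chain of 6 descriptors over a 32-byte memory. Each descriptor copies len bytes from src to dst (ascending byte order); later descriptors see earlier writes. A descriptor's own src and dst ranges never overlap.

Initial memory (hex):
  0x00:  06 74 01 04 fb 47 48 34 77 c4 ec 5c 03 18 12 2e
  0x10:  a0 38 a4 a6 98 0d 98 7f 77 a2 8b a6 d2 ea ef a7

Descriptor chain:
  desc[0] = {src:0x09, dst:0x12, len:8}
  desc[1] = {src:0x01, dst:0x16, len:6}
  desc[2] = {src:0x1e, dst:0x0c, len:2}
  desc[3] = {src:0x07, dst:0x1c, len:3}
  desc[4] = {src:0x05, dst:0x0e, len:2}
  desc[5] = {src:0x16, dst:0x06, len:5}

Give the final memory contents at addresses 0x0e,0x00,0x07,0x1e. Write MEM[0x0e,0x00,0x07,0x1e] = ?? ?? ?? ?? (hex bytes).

MEM[0x0e,0x00,0x07,0x1e] = 47 06 01 c4

  after D0: wrote 8B at 0x12 = c4ec5c0318122ea0
  after D1: wrote 6B at 0x16 = 740104fb4748
  after D2: wrote 2B at 0x0c = efa7
  after D3: wrote 3B at 0x1c = 3477c4
  after D4: wrote 2B at 0x0e = 4748
  after D5: wrote 5B at 0x06 = 740104fb47
query mem[0x0e]=0x47, mem[0x00]=0x06, mem[0x07]=0x01, mem[0x1e]=0xc4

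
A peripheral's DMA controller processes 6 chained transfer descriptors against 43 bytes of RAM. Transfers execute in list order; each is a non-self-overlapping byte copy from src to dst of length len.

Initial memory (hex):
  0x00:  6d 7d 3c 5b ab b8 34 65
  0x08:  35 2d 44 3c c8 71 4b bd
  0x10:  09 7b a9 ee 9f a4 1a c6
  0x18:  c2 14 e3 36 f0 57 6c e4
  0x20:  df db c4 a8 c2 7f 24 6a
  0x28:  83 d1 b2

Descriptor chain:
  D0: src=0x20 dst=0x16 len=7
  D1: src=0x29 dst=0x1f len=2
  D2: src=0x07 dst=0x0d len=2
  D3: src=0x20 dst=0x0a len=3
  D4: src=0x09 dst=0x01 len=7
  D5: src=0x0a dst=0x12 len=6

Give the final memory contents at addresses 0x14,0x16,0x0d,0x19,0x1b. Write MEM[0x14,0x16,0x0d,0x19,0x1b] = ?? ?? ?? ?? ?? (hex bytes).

[0] 0x20->0x16 len=7 : df db c4 a8 c2 7f 24
[1] 0x29->0x1f len=2 : d1 b2
[2] 0x07->0x0d len=2 : 65 35
[3] 0x20->0x0a len=3 : b2 db c4
[4] 0x09->0x01 len=7 : 2d b2 db c4 65 35 bd
[5] 0x0a->0x12 len=6 : b2 db c4 65 35 bd
query mem[0x14]=0xc4, mem[0x16]=0x35, mem[0x0d]=0x65, mem[0x19]=0xa8, mem[0x1b]=0x7f

MEM[0x14,0x16,0x0d,0x19,0x1b] = c4 35 65 a8 7f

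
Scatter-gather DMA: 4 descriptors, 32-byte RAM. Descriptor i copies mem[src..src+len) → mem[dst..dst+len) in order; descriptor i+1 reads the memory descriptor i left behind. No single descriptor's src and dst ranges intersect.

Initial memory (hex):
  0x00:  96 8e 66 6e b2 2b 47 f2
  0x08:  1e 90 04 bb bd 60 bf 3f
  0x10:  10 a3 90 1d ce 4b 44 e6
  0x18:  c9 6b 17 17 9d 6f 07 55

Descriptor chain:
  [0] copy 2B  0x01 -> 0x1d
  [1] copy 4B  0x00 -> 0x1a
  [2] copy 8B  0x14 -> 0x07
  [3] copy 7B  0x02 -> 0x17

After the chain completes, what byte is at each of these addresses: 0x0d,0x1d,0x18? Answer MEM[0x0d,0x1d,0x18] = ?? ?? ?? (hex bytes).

#0 dst[0x1d+2] := {0x8e,0x66}
#1 dst[0x1a+4] := {0x96,0x8e,0x66,0x6e}
#2 dst[0x07+8] := {0xce,0x4b,0x44,0xe6,0xc9,0x6b,0x96,0x8e}
#3 dst[0x17+7] := {0x66,0x6e,0xb2,0x2b,0x47,0xce,0x4b}
query mem[0x0d]=0x96, mem[0x1d]=0x4b, mem[0x18]=0x6e

MEM[0x0d,0x1d,0x18] = 96 4b 6e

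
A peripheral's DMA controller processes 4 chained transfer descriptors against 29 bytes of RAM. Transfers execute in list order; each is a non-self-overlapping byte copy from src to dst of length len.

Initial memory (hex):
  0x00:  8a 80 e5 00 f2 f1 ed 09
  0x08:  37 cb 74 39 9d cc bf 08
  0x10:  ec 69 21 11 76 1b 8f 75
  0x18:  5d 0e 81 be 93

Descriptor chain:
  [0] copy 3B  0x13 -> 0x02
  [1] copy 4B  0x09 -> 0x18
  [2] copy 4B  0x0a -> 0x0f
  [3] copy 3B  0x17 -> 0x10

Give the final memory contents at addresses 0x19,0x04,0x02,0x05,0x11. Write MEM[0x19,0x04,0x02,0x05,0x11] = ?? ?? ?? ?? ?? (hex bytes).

MEM[0x19,0x04,0x02,0x05,0x11] = 74 1b 11 f1 cb

  after D0: wrote 3B at 0x02 = 11761b
  after D1: wrote 4B at 0x18 = cb74399d
  after D2: wrote 4B at 0x0f = 74399dcc
  after D3: wrote 3B at 0x10 = 75cb74
query mem[0x19]=0x74, mem[0x04]=0x1b, mem[0x02]=0x11, mem[0x05]=0xf1, mem[0x11]=0xcb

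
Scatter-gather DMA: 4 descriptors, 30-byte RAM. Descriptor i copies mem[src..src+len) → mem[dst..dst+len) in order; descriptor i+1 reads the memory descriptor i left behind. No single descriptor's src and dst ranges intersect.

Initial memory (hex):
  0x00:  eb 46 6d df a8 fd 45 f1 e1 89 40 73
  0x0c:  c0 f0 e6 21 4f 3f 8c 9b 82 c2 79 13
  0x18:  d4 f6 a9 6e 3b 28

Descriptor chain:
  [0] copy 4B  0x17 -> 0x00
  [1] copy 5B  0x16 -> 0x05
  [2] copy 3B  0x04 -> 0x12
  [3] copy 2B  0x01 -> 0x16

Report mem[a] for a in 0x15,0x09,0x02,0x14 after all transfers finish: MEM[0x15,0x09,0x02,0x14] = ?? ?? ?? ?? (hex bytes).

D0: mem[0x00..0x03] <- [13 d4 f6 a9]
D1: mem[0x05..0x09] <- [79 13 d4 f6 a9]
D2: mem[0x12..0x14] <- [a8 79 13]
D3: mem[0x16..0x17] <- [d4 f6]
query mem[0x15]=0xc2, mem[0x09]=0xa9, mem[0x02]=0xf6, mem[0x14]=0x13

MEM[0x15,0x09,0x02,0x14] = c2 a9 f6 13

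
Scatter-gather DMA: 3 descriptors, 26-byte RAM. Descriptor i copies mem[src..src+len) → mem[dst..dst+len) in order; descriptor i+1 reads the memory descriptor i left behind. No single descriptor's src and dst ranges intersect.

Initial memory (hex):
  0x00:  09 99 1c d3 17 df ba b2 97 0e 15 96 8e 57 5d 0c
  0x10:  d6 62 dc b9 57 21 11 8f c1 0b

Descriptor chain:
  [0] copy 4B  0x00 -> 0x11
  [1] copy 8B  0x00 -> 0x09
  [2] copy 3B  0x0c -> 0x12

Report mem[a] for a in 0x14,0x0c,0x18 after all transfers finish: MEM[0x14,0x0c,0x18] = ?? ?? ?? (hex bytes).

#0 dst[0x11+4] := {0x09,0x99,0x1c,0xd3}
#1 dst[0x09+8] := {0x09,0x99,0x1c,0xd3,0x17,0xdf,0xba,0xb2}
#2 dst[0x12+3] := {0xd3,0x17,0xdf}
query mem[0x14]=0xdf, mem[0x0c]=0xd3, mem[0x18]=0xc1

MEM[0x14,0x0c,0x18] = df d3 c1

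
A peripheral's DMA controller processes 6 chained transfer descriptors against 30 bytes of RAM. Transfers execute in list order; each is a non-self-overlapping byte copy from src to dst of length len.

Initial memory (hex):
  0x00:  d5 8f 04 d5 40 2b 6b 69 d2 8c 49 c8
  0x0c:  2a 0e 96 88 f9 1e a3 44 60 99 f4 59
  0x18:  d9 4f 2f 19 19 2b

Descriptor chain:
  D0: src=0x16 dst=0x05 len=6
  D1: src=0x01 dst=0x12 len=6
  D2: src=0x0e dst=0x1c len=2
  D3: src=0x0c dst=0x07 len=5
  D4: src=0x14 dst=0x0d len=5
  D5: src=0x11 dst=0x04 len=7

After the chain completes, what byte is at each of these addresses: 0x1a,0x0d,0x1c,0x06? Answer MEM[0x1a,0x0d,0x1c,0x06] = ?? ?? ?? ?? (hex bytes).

  after D0: wrote 6B at 0x05 = f459d94f2f19
  after D1: wrote 6B at 0x12 = 8f04d540f459
  after D2: wrote 2B at 0x1c = 9688
  after D3: wrote 5B at 0x07 = 2a0e9688f9
  after D4: wrote 5B at 0x0d = d540f459d9
  after D5: wrote 7B at 0x04 = d98f04d540f459
query mem[0x1a]=0x2f, mem[0x0d]=0xd5, mem[0x1c]=0x96, mem[0x06]=0x04

MEM[0x1a,0x0d,0x1c,0x06] = 2f d5 96 04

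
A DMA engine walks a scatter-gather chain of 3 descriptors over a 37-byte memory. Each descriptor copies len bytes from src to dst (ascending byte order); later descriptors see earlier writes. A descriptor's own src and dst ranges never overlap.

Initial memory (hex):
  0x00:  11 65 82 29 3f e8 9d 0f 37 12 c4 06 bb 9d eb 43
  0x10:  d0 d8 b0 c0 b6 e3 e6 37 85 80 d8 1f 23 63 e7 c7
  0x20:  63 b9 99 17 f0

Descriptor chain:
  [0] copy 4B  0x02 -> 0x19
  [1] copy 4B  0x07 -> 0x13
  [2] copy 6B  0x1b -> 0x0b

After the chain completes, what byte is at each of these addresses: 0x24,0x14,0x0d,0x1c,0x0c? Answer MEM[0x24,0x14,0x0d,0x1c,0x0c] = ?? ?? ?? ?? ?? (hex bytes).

MEM[0x24,0x14,0x0d,0x1c,0x0c] = f0 37 63 e8 e8

[0] 0x02->0x19 len=4 : 82 29 3f e8
[1] 0x07->0x13 len=4 : 0f 37 12 c4
[2] 0x1b->0x0b len=6 : 3f e8 63 e7 c7 63
query mem[0x24]=0xf0, mem[0x14]=0x37, mem[0x0d]=0x63, mem[0x1c]=0xe8, mem[0x0c]=0xe8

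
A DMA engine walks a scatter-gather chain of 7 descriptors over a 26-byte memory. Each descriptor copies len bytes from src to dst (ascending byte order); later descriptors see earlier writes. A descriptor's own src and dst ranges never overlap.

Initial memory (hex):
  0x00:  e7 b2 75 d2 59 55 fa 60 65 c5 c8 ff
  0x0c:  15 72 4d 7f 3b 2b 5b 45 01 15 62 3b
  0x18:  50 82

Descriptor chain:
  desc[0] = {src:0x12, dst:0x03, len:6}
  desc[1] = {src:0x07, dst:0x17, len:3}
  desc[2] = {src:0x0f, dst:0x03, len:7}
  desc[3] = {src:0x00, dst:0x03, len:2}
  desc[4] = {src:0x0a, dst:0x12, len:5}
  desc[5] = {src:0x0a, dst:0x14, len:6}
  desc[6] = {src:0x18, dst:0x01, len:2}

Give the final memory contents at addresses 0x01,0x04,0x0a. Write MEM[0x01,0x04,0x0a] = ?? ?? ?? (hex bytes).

  after D0: wrote 6B at 0x03 = 5b450115623b
  after D1: wrote 3B at 0x17 = 623bc5
  after D2: wrote 7B at 0x03 = 7f3b2b5b450115
  after D3: wrote 2B at 0x03 = e7b2
  after D4: wrote 5B at 0x12 = c8ff15724d
  after D5: wrote 6B at 0x14 = c8ff15724d7f
  after D6: wrote 2B at 0x01 = 4d7f
query mem[0x01]=0x4d, mem[0x04]=0xb2, mem[0x0a]=0xc8

MEM[0x01,0x04,0x0a] = 4d b2 c8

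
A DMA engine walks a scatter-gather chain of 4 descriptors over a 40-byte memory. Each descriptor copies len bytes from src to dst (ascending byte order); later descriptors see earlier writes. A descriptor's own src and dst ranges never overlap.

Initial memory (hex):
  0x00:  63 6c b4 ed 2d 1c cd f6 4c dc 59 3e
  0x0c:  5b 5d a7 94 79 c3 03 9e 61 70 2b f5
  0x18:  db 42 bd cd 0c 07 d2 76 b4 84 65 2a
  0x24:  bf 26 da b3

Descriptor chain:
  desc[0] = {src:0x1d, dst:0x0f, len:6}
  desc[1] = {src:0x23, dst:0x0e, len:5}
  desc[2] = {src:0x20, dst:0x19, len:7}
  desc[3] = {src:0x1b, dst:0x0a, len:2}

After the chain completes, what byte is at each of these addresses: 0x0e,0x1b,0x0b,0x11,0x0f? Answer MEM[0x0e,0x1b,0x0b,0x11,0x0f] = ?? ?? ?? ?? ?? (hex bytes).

MEM[0x0e,0x1b,0x0b,0x11,0x0f] = 2a 65 2a da bf

D0: mem[0x0f..0x14] <- [07 d2 76 b4 84 65]
D1: mem[0x0e..0x12] <- [2a bf 26 da b3]
D2: mem[0x19..0x1f] <- [b4 84 65 2a bf 26 da]
D3: mem[0x0a..0x0b] <- [65 2a]
query mem[0x0e]=0x2a, mem[0x1b]=0x65, mem[0x0b]=0x2a, mem[0x11]=0xda, mem[0x0f]=0xbf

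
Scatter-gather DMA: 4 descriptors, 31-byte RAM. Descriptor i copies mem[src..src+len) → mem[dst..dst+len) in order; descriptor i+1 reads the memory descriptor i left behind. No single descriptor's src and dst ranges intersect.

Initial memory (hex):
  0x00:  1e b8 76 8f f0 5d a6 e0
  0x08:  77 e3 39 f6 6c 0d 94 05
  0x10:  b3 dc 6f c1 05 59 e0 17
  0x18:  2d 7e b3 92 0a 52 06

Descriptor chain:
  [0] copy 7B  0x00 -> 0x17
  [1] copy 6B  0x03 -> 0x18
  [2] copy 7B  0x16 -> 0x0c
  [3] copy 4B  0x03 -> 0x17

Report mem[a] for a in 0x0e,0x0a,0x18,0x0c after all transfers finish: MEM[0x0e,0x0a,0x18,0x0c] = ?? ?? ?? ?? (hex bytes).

MEM[0x0e,0x0a,0x18,0x0c] = 8f 39 f0 e0

  after D0: wrote 7B at 0x17 = 1eb8768ff05da6
  after D1: wrote 6B at 0x18 = 8ff05da6e077
  after D2: wrote 7B at 0x0c = e01e8ff05da6e0
  after D3: wrote 4B at 0x17 = 8ff05da6
query mem[0x0e]=0x8f, mem[0x0a]=0x39, mem[0x18]=0xf0, mem[0x0c]=0xe0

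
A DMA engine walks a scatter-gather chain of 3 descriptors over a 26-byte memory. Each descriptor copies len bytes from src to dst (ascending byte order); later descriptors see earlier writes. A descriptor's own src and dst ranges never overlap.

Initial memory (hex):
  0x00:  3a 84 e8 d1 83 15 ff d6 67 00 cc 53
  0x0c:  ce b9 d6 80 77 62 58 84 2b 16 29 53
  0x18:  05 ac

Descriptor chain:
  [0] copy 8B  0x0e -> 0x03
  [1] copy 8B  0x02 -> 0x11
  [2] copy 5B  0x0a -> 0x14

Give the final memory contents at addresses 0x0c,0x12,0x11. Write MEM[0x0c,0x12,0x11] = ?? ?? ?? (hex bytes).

D0: mem[0x03..0x0a] <- [d6 80 77 62 58 84 2b 16]
D1: mem[0x11..0x18] <- [e8 d6 80 77 62 58 84 2b]
D2: mem[0x14..0x18] <- [16 53 ce b9 d6]
query mem[0x0c]=0xce, mem[0x12]=0xd6, mem[0x11]=0xe8

MEM[0x0c,0x12,0x11] = ce d6 e8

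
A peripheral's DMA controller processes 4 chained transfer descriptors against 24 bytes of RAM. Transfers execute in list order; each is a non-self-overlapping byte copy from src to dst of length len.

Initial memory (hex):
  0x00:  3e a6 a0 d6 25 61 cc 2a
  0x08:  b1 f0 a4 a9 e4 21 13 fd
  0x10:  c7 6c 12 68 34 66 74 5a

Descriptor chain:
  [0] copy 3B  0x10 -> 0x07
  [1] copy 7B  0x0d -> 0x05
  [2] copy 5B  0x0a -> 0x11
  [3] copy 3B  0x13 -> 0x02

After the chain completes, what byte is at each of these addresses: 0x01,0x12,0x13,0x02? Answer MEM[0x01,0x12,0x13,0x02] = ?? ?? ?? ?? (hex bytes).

MEM[0x01,0x12,0x13,0x02] = a6 68 e4 e4

#0 dst[0x07+3] := {0xc7,0x6c,0x12}
#1 dst[0x05+7] := {0x21,0x13,0xfd,0xc7,0x6c,0x12,0x68}
#2 dst[0x11+5] := {0x12,0x68,0xe4,0x21,0x13}
#3 dst[0x02+3] := {0xe4,0x21,0x13}
query mem[0x01]=0xa6, mem[0x12]=0x68, mem[0x13]=0xe4, mem[0x02]=0xe4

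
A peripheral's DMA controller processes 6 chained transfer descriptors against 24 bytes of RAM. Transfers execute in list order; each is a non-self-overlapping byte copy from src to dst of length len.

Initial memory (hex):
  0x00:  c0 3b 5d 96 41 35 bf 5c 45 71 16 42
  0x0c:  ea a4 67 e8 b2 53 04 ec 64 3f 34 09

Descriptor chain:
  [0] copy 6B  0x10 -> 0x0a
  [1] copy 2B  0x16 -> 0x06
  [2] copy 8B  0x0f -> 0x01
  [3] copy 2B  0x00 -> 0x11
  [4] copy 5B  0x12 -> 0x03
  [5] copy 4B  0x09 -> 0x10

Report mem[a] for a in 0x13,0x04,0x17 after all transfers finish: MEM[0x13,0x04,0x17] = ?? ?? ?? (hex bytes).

  after D0: wrote 6B at 0x0a = b25304ec643f
  after D1: wrote 2B at 0x06 = 3409
  after D2: wrote 8B at 0x01 = 3fb25304ec643f34
  after D3: wrote 2B at 0x11 = c03f
  after D4: wrote 5B at 0x03 = 3fec643f34
  after D5: wrote 4B at 0x10 = 71b25304
query mem[0x13]=0x04, mem[0x04]=0xec, mem[0x17]=0x09

MEM[0x13,0x04,0x17] = 04 ec 09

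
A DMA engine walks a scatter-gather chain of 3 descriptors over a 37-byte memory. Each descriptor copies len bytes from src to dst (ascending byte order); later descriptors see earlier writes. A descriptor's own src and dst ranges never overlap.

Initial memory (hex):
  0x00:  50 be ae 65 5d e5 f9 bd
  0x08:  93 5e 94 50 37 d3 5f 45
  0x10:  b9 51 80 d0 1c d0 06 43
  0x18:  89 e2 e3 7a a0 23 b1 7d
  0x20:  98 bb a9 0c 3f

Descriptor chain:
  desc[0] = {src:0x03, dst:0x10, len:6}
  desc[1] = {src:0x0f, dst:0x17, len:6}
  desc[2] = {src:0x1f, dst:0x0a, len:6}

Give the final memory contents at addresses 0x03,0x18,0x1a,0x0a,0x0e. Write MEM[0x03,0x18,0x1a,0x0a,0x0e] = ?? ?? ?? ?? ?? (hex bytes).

[0] 0x03->0x10 len=6 : 65 5d e5 f9 bd 93
[1] 0x0f->0x17 len=6 : 45 65 5d e5 f9 bd
[2] 0x1f->0x0a len=6 : 7d 98 bb a9 0c 3f
query mem[0x03]=0x65, mem[0x18]=0x65, mem[0x1a]=0xe5, mem[0x0a]=0x7d, mem[0x0e]=0x0c

MEM[0x03,0x18,0x1a,0x0a,0x0e] = 65 65 e5 7d 0c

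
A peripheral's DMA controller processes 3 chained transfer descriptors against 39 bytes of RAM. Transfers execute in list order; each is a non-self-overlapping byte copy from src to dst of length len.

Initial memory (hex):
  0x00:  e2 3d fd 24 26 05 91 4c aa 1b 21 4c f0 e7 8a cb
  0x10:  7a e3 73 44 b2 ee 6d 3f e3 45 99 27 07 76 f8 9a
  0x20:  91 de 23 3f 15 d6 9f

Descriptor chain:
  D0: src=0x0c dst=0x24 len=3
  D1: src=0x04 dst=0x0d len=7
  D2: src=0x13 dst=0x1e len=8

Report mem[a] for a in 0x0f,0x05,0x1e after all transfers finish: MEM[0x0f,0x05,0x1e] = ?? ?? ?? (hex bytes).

MEM[0x0f,0x05,0x1e] = 91 05 21

  after D0: wrote 3B at 0x24 = f0e78a
  after D1: wrote 7B at 0x0d = 2605914caa1b21
  after D2: wrote 8B at 0x1e = 21b2ee6d3fe34599
query mem[0x0f]=0x91, mem[0x05]=0x05, mem[0x1e]=0x21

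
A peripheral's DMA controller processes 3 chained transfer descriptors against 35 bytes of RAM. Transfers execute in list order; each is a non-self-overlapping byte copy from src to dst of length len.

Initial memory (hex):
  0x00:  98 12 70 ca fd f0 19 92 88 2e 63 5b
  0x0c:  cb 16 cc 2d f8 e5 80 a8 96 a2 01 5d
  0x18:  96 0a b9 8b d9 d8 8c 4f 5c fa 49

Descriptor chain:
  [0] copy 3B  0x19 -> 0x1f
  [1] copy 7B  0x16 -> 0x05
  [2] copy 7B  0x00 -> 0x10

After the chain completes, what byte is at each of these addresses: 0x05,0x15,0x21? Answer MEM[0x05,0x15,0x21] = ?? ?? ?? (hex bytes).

#0 dst[0x1f+3] := {0x0a,0xb9,0x8b}
#1 dst[0x05+7] := {0x01,0x5d,0x96,0x0a,0xb9,0x8b,0xd9}
#2 dst[0x10+7] := {0x98,0x12,0x70,0xca,0xfd,0x01,0x5d}
query mem[0x05]=0x01, mem[0x15]=0x01, mem[0x21]=0x8b

MEM[0x05,0x15,0x21] = 01 01 8b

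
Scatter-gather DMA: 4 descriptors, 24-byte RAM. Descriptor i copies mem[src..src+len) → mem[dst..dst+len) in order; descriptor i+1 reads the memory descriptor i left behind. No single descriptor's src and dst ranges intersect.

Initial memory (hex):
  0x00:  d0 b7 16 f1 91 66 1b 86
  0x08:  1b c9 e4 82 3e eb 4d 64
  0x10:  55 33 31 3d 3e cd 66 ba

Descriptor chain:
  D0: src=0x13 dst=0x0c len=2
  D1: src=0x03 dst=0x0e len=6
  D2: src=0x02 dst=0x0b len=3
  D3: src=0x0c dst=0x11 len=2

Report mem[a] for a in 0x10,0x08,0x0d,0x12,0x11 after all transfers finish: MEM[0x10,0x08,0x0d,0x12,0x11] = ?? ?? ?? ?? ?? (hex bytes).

MEM[0x10,0x08,0x0d,0x12,0x11] = 66 1b 91 91 f1

#0 dst[0x0c+2] := {0x3d,0x3e}
#1 dst[0x0e+6] := {0xf1,0x91,0x66,0x1b,0x86,0x1b}
#2 dst[0x0b+3] := {0x16,0xf1,0x91}
#3 dst[0x11+2] := {0xf1,0x91}
query mem[0x10]=0x66, mem[0x08]=0x1b, mem[0x0d]=0x91, mem[0x12]=0x91, mem[0x11]=0xf1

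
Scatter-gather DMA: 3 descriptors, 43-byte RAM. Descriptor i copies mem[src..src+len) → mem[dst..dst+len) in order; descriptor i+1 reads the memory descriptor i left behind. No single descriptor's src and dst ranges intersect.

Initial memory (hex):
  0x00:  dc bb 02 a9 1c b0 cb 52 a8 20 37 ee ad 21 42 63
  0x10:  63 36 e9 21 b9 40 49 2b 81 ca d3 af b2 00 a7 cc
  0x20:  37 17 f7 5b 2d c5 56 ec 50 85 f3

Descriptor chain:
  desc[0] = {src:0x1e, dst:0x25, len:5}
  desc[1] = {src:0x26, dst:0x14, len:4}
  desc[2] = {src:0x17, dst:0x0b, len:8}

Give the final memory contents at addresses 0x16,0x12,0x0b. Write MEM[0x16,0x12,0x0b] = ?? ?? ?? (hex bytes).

MEM[0x16,0x12,0x0b] = 17 a7 f7

[0] 0x1e->0x25 len=5 : a7 cc 37 17 f7
[1] 0x26->0x14 len=4 : cc 37 17 f7
[2] 0x17->0x0b len=8 : f7 81 ca d3 af b2 00 a7
query mem[0x16]=0x17, mem[0x12]=0xa7, mem[0x0b]=0xf7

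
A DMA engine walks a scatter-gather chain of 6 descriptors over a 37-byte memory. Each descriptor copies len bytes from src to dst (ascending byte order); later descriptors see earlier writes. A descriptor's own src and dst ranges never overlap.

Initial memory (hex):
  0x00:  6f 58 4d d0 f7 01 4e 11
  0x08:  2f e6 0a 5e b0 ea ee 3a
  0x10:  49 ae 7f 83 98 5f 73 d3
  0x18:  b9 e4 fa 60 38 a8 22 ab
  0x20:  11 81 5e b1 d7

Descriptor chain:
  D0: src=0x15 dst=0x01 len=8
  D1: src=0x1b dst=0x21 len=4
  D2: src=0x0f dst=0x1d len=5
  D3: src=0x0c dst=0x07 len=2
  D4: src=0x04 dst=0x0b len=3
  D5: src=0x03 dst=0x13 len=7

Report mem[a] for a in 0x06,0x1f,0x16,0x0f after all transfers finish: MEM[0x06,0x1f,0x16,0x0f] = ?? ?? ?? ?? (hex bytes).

D0: mem[0x01..0x08] <- [5f 73 d3 b9 e4 fa 60 38]
D1: mem[0x21..0x24] <- [60 38 a8 22]
D2: mem[0x1d..0x21] <- [3a 49 ae 7f 83]
D3: mem[0x07..0x08] <- [b0 ea]
D4: mem[0x0b..0x0d] <- [b9 e4 fa]
D5: mem[0x13..0x19] <- [d3 b9 e4 fa b0 ea e6]
query mem[0x06]=0xfa, mem[0x1f]=0xae, mem[0x16]=0xfa, mem[0x0f]=0x3a

MEM[0x06,0x1f,0x16,0x0f] = fa ae fa 3a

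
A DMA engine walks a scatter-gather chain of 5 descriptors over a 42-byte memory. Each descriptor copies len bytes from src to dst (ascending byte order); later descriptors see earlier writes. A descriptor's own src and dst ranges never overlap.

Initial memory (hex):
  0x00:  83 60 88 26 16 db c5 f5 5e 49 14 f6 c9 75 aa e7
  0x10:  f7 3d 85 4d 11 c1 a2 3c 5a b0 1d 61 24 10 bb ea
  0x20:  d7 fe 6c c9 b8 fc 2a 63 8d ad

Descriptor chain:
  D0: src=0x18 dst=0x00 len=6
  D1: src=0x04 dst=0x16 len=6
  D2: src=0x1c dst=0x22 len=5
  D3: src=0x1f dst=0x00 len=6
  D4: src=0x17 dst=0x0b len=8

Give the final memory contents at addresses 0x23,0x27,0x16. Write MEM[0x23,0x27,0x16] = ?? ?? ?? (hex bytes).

MEM[0x23,0x27,0x16] = 10 63 24

[0] 0x18->0x00 len=6 : 5a b0 1d 61 24 10
[1] 0x04->0x16 len=6 : 24 10 c5 f5 5e 49
[2] 0x1c->0x22 len=5 : 24 10 bb ea d7
[3] 0x1f->0x00 len=6 : ea d7 fe 24 10 bb
[4] 0x17->0x0b len=8 : 10 c5 f5 5e 49 24 10 bb
query mem[0x23]=0x10, mem[0x27]=0x63, mem[0x16]=0x24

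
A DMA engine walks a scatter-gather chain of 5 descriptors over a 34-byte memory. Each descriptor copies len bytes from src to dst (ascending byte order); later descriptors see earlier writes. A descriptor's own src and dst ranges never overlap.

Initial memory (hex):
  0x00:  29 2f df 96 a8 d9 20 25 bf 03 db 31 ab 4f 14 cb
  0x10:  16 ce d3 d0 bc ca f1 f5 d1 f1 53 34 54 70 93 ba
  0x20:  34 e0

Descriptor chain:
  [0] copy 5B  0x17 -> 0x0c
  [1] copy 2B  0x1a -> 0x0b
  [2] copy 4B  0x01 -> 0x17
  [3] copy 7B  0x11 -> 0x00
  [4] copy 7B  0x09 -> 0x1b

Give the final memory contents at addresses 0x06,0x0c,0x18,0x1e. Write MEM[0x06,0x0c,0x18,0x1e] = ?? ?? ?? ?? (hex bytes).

#0 dst[0x0c+5] := {0xf5,0xd1,0xf1,0x53,0x34}
#1 dst[0x0b+2] := {0x53,0x34}
#2 dst[0x17+4] := {0x2f,0xdf,0x96,0xa8}
#3 dst[0x00+7] := {0xce,0xd3,0xd0,0xbc,0xca,0xf1,0x2f}
#4 dst[0x1b+7] := {0x03,0xdb,0x53,0x34,0xd1,0xf1,0x53}
query mem[0x06]=0x2f, mem[0x0c]=0x34, mem[0x18]=0xdf, mem[0x1e]=0x34

MEM[0x06,0x0c,0x18,0x1e] = 2f 34 df 34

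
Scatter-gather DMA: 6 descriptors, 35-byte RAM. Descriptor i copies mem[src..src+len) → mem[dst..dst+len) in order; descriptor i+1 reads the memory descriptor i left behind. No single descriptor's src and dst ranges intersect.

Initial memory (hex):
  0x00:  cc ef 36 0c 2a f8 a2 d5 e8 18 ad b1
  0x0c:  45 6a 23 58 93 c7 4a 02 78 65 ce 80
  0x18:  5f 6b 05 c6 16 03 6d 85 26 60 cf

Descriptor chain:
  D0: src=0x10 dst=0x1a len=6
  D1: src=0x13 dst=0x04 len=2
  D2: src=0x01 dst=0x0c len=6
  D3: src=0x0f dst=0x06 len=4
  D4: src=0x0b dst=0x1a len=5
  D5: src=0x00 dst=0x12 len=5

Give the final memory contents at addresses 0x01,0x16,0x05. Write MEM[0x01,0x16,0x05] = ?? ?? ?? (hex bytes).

[0] 0x10->0x1a len=6 : 93 c7 4a 02 78 65
[1] 0x13->0x04 len=2 : 02 78
[2] 0x01->0x0c len=6 : ef 36 0c 02 78 a2
[3] 0x0f->0x06 len=4 : 02 78 a2 4a
[4] 0x0b->0x1a len=5 : b1 ef 36 0c 02
[5] 0x00->0x12 len=5 : cc ef 36 0c 02
query mem[0x01]=0xef, mem[0x16]=0x02, mem[0x05]=0x78

MEM[0x01,0x16,0x05] = ef 02 78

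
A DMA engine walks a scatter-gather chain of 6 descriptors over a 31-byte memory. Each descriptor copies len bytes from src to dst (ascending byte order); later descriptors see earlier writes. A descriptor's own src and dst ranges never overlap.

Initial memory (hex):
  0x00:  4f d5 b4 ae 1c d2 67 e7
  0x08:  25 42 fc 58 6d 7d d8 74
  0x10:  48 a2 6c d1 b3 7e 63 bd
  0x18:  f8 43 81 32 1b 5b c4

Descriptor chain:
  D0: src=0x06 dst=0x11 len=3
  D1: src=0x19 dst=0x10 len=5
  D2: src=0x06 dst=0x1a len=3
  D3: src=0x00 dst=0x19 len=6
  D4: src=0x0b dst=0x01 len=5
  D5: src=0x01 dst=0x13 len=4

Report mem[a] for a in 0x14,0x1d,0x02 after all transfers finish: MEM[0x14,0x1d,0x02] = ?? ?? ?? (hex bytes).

MEM[0x14,0x1d,0x02] = 6d 1c 6d

D0: mem[0x11..0x13] <- [67 e7 25]
D1: mem[0x10..0x14] <- [43 81 32 1b 5b]
D2: mem[0x1a..0x1c] <- [67 e7 25]
D3: mem[0x19..0x1e] <- [4f d5 b4 ae 1c d2]
D4: mem[0x01..0x05] <- [58 6d 7d d8 74]
D5: mem[0x13..0x16] <- [58 6d 7d d8]
query mem[0x14]=0x6d, mem[0x1d]=0x1c, mem[0x02]=0x6d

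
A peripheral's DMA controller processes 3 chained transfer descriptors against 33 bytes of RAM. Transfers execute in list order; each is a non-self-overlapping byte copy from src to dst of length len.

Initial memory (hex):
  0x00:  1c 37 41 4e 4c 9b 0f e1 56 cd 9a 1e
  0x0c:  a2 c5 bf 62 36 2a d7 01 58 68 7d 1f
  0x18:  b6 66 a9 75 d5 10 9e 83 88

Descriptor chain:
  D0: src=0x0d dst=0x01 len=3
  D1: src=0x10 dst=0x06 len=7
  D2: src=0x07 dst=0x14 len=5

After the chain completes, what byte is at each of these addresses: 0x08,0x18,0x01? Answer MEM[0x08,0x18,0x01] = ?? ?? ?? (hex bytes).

[0] 0x0d->0x01 len=3 : c5 bf 62
[1] 0x10->0x06 len=7 : 36 2a d7 01 58 68 7d
[2] 0x07->0x14 len=5 : 2a d7 01 58 68
query mem[0x08]=0xd7, mem[0x18]=0x68, mem[0x01]=0xc5

MEM[0x08,0x18,0x01] = d7 68 c5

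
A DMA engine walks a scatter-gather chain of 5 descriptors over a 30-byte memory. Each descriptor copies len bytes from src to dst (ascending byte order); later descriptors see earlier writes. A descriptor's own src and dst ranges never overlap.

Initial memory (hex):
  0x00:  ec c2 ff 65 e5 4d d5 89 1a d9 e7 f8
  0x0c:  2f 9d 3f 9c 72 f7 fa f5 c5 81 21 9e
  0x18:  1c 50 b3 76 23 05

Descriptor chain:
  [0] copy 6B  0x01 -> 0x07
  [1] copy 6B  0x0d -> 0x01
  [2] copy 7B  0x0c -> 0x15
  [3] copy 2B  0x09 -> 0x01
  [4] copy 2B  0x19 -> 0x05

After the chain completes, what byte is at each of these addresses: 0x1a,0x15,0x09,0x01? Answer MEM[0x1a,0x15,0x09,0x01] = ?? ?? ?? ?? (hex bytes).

#0 dst[0x07+6] := {0xc2,0xff,0x65,0xe5,0x4d,0xd5}
#1 dst[0x01+6] := {0x9d,0x3f,0x9c,0x72,0xf7,0xfa}
#2 dst[0x15+7] := {0xd5,0x9d,0x3f,0x9c,0x72,0xf7,0xfa}
#3 dst[0x01+2] := {0x65,0xe5}
#4 dst[0x05+2] := {0x72,0xf7}
query mem[0x1a]=0xf7, mem[0x15]=0xd5, mem[0x09]=0x65, mem[0x01]=0x65

MEM[0x1a,0x15,0x09,0x01] = f7 d5 65 65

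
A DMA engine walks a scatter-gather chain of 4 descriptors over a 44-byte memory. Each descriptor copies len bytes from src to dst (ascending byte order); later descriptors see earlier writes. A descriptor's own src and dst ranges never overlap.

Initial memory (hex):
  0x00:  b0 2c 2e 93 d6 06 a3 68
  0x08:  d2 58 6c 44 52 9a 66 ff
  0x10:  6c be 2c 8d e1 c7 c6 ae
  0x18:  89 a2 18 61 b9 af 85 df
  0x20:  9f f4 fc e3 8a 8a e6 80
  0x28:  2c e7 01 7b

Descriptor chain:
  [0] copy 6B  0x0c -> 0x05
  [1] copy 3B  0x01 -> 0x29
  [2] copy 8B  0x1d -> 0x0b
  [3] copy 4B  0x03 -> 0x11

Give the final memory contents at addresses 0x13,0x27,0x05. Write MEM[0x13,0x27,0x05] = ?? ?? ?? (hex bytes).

#0 dst[0x05+6] := {0x52,0x9a,0x66,0xff,0x6c,0xbe}
#1 dst[0x29+3] := {0x2c,0x2e,0x93}
#2 dst[0x0b+8] := {0xaf,0x85,0xdf,0x9f,0xf4,0xfc,0xe3,0x8a}
#3 dst[0x11+4] := {0x93,0xd6,0x52,0x9a}
query mem[0x13]=0x52, mem[0x27]=0x80, mem[0x05]=0x52

MEM[0x13,0x27,0x05] = 52 80 52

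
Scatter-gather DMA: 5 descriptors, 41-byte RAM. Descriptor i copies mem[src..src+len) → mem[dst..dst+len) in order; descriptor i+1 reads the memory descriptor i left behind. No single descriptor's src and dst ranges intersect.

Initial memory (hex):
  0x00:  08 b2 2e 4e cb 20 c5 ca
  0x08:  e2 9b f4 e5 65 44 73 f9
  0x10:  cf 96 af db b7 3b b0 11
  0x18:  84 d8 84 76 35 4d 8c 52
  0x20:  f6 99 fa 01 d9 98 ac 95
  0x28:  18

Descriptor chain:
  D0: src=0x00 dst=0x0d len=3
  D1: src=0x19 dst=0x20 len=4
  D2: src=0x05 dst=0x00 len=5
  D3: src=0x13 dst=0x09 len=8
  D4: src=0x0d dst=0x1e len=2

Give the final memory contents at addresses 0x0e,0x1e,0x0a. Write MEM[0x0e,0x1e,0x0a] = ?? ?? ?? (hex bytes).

MEM[0x0e,0x1e,0x0a] = 84 11 b7

  after D0: wrote 3B at 0x0d = 08b22e
  after D1: wrote 4B at 0x20 = d8847635
  after D2: wrote 5B at 0x00 = 20c5cae29b
  after D3: wrote 8B at 0x09 = dbb73bb01184d884
  after D4: wrote 2B at 0x1e = 1184
query mem[0x0e]=0x84, mem[0x1e]=0x11, mem[0x0a]=0xb7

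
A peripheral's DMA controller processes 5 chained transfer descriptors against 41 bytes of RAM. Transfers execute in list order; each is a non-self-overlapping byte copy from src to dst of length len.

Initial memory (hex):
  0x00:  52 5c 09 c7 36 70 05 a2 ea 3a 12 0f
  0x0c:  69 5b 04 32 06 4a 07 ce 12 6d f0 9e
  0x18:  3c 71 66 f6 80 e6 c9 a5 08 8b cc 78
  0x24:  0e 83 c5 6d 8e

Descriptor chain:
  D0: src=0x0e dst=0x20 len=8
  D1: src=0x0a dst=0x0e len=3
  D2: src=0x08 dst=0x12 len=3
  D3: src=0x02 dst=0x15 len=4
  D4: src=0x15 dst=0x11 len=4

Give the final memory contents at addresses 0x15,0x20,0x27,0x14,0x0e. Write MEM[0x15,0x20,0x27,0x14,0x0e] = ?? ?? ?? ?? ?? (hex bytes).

MEM[0x15,0x20,0x27,0x14,0x0e] = 09 04 6d 70 12

D0: mem[0x20..0x27] <- [04 32 06 4a 07 ce 12 6d]
D1: mem[0x0e..0x10] <- [12 0f 69]
D2: mem[0x12..0x14] <- [ea 3a 12]
D3: mem[0x15..0x18] <- [09 c7 36 70]
D4: mem[0x11..0x14] <- [09 c7 36 70]
query mem[0x15]=0x09, mem[0x20]=0x04, mem[0x27]=0x6d, mem[0x14]=0x70, mem[0x0e]=0x12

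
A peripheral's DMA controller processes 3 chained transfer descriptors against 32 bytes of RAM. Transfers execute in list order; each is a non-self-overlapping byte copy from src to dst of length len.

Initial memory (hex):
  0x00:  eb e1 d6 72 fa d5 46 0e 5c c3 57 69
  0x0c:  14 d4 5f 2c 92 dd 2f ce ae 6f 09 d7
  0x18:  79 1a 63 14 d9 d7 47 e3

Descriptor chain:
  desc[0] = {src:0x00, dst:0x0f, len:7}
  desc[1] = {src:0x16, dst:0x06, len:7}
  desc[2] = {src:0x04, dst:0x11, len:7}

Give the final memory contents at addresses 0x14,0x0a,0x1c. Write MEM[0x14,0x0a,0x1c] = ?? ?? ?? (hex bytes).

MEM[0x14,0x0a,0x1c] = d7 63 d9

#0 dst[0x0f+7] := {0xeb,0xe1,0xd6,0x72,0xfa,0xd5,0x46}
#1 dst[0x06+7] := {0x09,0xd7,0x79,0x1a,0x63,0x14,0xd9}
#2 dst[0x11+7] := {0xfa,0xd5,0x09,0xd7,0x79,0x1a,0x63}
query mem[0x14]=0xd7, mem[0x0a]=0x63, mem[0x1c]=0xd9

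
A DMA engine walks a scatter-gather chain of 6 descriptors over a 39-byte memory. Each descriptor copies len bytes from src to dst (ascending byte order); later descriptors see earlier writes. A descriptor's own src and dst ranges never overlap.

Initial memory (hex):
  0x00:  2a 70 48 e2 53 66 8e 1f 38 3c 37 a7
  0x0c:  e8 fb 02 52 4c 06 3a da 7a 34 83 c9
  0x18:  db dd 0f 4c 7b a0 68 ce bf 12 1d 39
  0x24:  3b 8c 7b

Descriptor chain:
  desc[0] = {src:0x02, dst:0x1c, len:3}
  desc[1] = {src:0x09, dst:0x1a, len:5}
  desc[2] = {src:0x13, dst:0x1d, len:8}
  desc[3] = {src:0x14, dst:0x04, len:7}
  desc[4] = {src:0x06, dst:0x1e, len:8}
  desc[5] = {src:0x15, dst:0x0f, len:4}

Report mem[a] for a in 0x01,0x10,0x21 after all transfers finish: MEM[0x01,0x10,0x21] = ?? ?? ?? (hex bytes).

#0 dst[0x1c+3] := {0x48,0xe2,0x53}
#1 dst[0x1a+5] := {0x3c,0x37,0xa7,0xe8,0xfb}
#2 dst[0x1d+8] := {0xda,0x7a,0x34,0x83,0xc9,0xdb,0xdd,0x3c}
#3 dst[0x04+7] := {0x7a,0x34,0x83,0xc9,0xdb,0xdd,0x3c}
#4 dst[0x1e+8] := {0x83,0xc9,0xdb,0xdd,0x3c,0xa7,0xe8,0xfb}
#5 dst[0x0f+4] := {0x34,0x83,0xc9,0xdb}
query mem[0x01]=0x70, mem[0x10]=0x83, mem[0x21]=0xdd

MEM[0x01,0x10,0x21] = 70 83 dd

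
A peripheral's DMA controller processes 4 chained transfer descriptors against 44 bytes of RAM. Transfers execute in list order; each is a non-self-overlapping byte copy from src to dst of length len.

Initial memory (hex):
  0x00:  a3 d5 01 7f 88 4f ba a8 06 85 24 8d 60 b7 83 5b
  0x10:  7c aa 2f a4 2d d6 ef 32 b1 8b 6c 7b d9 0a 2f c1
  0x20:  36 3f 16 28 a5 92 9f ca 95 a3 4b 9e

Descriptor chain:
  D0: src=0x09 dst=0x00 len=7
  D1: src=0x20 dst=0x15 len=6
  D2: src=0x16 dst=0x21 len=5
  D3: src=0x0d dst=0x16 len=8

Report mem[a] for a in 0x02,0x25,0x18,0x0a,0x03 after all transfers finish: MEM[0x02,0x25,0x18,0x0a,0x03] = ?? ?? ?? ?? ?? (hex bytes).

[0] 0x09->0x00 len=7 : 85 24 8d 60 b7 83 5b
[1] 0x20->0x15 len=6 : 36 3f 16 28 a5 92
[2] 0x16->0x21 len=5 : 3f 16 28 a5 92
[3] 0x0d->0x16 len=8 : b7 83 5b 7c aa 2f a4 2d
query mem[0x02]=0x8d, mem[0x25]=0x92, mem[0x18]=0x5b, mem[0x0a]=0x24, mem[0x03]=0x60

MEM[0x02,0x25,0x18,0x0a,0x03] = 8d 92 5b 24 60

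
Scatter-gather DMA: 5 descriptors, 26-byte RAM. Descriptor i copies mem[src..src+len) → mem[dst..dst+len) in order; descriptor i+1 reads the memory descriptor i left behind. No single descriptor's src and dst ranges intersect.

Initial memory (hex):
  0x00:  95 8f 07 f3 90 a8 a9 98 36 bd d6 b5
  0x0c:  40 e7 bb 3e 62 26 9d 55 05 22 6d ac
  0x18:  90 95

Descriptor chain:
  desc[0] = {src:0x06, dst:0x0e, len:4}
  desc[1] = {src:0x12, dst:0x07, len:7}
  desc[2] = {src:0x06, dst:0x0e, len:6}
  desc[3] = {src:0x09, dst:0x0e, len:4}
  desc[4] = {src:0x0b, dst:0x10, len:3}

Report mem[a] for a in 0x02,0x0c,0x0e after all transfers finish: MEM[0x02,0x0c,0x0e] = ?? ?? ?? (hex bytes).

MEM[0x02,0x0c,0x0e] = 07 ac 05

[0] 0x06->0x0e len=4 : a9 98 36 bd
[1] 0x12->0x07 len=7 : 9d 55 05 22 6d ac 90
[2] 0x06->0x0e len=6 : a9 9d 55 05 22 6d
[3] 0x09->0x0e len=4 : 05 22 6d ac
[4] 0x0b->0x10 len=3 : 6d ac 90
query mem[0x02]=0x07, mem[0x0c]=0xac, mem[0x0e]=0x05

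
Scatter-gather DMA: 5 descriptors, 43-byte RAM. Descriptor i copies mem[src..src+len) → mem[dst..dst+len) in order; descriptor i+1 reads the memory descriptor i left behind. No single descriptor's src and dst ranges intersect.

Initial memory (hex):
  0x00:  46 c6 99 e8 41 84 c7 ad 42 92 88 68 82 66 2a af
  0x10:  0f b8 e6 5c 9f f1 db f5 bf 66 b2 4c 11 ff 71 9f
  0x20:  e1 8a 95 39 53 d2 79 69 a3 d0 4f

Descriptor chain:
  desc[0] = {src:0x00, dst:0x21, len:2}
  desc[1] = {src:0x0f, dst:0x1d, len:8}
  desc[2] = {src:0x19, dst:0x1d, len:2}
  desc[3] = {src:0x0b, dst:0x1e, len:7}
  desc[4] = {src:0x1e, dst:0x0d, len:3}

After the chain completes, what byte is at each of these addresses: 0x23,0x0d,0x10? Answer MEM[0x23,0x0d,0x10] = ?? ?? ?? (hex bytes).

#0 dst[0x21+2] := {0x46,0xc6}
#1 dst[0x1d+8] := {0xaf,0x0f,0xb8,0xe6,0x5c,0x9f,0xf1,0xdb}
#2 dst[0x1d+2] := {0x66,0xb2}
#3 dst[0x1e+7] := {0x68,0x82,0x66,0x2a,0xaf,0x0f,0xb8}
#4 dst[0x0d+3] := {0x68,0x82,0x66}
query mem[0x23]=0x0f, mem[0x0d]=0x68, mem[0x10]=0x0f

MEM[0x23,0x0d,0x10] = 0f 68 0f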